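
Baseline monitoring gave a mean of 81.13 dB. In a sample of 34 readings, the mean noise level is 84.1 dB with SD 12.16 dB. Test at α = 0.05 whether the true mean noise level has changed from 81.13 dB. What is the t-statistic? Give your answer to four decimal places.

1.4242

H0: μ = 81.13; H1: μ ≠ 81.13 (one-sample t-test, two-sided).
t = (x̄ − μ₀)/(s/√n) = (84.1 − 81.13)/(12.16/√34) = 1.4242
df = n − 1 = 33
Two-sided p-value ≈ 0.164
Since p ≈ 0.164 > α = 0.05, fail to reject H0; the data do not provide sufficient evidence against H0.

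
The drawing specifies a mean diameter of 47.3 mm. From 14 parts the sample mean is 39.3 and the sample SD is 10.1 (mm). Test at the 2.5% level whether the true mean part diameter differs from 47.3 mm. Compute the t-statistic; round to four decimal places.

-2.9637

H0: μ = 47.3; H1: μ ≠ 47.3 (one-sample t-test, two-sided).
t = (x̄ − μ₀)/(s/√n) = (39.3 − 47.3)/(10.1/√14) = -2.9637
df = n − 1 = 13
Two-sided p-value ≈ 0.011
Since p ≈ 0.011 < α = 0.025, reject H0; the data support H1.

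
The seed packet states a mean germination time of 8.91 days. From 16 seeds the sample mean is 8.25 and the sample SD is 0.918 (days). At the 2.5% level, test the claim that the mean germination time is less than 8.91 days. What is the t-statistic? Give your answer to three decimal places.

H0: μ = 8.91; H1: μ < 8.91 (one-sample t-test, left-tailed).
t = (x̄ − μ₀)/(s/√n) = (8.25 − 8.91)/(0.918/√16) = -2.876
df = n − 1 = 15
p-value = P(T ≤ -2.876) ≈ 0.0058
Since p ≈ 0.0058 < α = 0.025, reject H0; the evidence is statistically significant.

-2.876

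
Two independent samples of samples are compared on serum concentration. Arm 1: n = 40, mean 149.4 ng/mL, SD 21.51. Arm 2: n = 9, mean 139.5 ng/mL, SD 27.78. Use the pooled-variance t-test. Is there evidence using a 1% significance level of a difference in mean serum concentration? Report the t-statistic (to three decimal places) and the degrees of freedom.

t = 1.182, df = 47

Let group 1 = arm 1, group 2 = arm 2. H0: μ_1 = μ_2; H1: μ_1 ≠ μ_2 (two-sample pooled-variance t-test, two-sided).
s_p² = [(40−1)·21.51² + (9−1)·27.78²]/(40+9−2) = 515.284
t = (149.4 − 139.5)/√[515.284·(1/40 + 1/9)] = 1.182
df = n₁ + n₂ − 2 = 47
Two-sided p-value ≈ 0.243
Since p ≈ 0.243 > α = 0.01, fail to reject H0; the evidence is not statistically significant.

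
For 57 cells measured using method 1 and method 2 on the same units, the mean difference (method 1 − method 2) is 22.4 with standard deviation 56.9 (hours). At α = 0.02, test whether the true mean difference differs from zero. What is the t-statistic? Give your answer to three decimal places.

H0: μ_d = 0; H1: μ_d ≠ 0 (paired t-test on the differences, two-sided).
t = d̄/(s_d/√n) = 22.4/(56.9/√57) = 2.972
df = n − 1 = 56
Two-sided p-value ≈ 0.0044
Since p ≈ 0.0044 < α = 0.02, reject H0; the data support H1.

2.972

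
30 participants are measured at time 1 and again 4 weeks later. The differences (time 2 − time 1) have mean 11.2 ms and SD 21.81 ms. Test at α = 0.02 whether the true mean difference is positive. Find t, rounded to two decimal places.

H0: μ_d = 0; H1: μ_d > 0 (paired t-test on the differences, right-tailed).
t = d̄/(s_d/√n) = 11.2/(21.81/√30) = 2.81
df = n − 1 = 29
p-value = P(T ≥ 2.81) ≈ 0.0044
Since p ≈ 0.0044 < α = 0.02, reject H0; the data support H1.

2.81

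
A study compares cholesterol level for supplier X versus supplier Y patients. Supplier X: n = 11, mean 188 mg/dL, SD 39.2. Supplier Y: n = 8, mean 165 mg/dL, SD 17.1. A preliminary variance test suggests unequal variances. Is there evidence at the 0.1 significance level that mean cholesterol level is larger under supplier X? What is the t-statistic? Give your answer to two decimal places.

Let group 1 = supplier X, group 2 = supplier Y. H0: μ_1 = μ_2; H1: μ_1 > μ_2 (Welch's two-sample t-test, right-tailed).
t = (x̄_1 − x̄_2)/√(s_1²/n_1 + s_2²/n_2) = (188 − 165)/√(39.2²/11 + 17.1²/8) = 1.73
Welch–Satterthwaite df ≈ 14.50
p-value = P(T ≥ 1.73) ≈ 0.0522
Since p ≈ 0.0522 < α = 0.1, reject H0; the data support H1.

1.73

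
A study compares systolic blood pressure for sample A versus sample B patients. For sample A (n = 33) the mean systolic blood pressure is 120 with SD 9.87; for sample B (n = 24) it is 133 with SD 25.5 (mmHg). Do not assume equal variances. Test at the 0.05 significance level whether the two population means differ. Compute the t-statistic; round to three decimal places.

Let group 1 = sample A, group 2 = sample B. H0: μ_1 = μ_2; H1: μ_1 ≠ μ_2 (Welch's two-sample t-test, two-sided).
t = (x̄_1 − x̄_2)/√(s_1²/n_1 + s_2²/n_2) = (120 − 133)/√(9.87²/33 + 25.5²/24) = -2.372
Welch–Satterthwaite df ≈ 28.05
Two-sided p-value ≈ 0.025
Since p ≈ 0.025 < α = 0.05, reject H0; the data support H1.

-2.372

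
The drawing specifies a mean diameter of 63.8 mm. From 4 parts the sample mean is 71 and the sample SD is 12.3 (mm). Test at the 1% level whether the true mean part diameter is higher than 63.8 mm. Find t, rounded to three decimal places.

1.171

H0: μ = 63.8; H1: μ > 63.8 (one-sample t-test, right-tailed).
t = (x̄ − μ₀)/(s/√n) = (71 − 63.8)/(12.3/√4) = 1.171
df = n − 1 = 3
p-value = P(T ≥ 1.171) ≈ 0.163
Since p ≈ 0.163 > α = 0.01, fail to reject H0; the evidence is not statistically significant.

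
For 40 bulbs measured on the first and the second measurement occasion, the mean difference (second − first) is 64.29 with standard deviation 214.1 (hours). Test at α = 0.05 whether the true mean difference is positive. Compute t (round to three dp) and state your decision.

H0: μ_d = 0; H1: μ_d > 0 (paired t-test on the differences, right-tailed).
t = d̄/(s_d/√n) = 64.29/(214.1/√40) = 1.899
df = n − 1 = 39
p-value = P(T ≥ 1.899) ≈ 0.032
Since p ≈ 0.032 < α = 0.05, reject H0; the evidence is statistically significant.

t = 1.899; reject H0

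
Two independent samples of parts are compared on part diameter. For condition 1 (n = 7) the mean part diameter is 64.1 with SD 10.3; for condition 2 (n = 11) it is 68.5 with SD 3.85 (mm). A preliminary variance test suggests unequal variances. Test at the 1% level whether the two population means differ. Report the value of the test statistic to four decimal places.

-1.0831

Let group 1 = condition 1, group 2 = condition 2. H0: μ_1 = μ_2; H1: μ_1 ≠ μ_2 (Welch's two-sample t-test, two-sided).
t = (x̄_1 − x̄_2)/√(s_1²/n_1 + s_2²/n_2) = (64.1 − 68.5)/√(10.3²/7 + 3.85²/11) = -1.0831
Welch–Satterthwaite df ≈ 7.08
Two-sided p-value ≈ 0.314
Since p ≈ 0.314 > α = 0.01, fail to reject H0; the evidence is not statistically significant.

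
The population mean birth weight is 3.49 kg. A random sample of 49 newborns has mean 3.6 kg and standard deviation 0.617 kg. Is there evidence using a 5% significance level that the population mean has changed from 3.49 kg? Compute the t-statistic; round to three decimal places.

1.248

H0: μ = 3.49; H1: μ ≠ 3.49 (one-sample t-test, two-sided).
t = (x̄ − μ₀)/(s/√n) = (3.6 − 3.49)/(0.617/√49) = 1.248
df = n − 1 = 48
Two-sided p-value ≈ 0.2181
Since p ≈ 0.2181 > α = 0.05, fail to reject H0; the evidence is not statistically significant.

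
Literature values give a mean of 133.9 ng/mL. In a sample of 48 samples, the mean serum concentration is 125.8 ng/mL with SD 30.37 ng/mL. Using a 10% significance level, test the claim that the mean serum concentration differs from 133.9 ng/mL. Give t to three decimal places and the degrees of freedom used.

t = -1.848, df = 47

H0: μ = 133.9; H1: μ ≠ 133.9 (one-sample t-test, two-sided).
t = (x̄ − μ₀)/(s/√n) = (125.8 − 133.9)/(30.37/√48) = -1.848
df = n − 1 = 47
Two-sided p-value ≈ 0.071
Since p ≈ 0.071 < α = 0.1, reject H0; the data support H1.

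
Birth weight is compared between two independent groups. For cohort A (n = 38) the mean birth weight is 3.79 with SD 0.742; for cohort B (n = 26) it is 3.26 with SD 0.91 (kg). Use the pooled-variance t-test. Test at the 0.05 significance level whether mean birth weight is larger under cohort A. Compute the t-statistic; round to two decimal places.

2.56

Let group 1 = cohort A, group 2 = cohort B. H0: μ_1 = μ_2; H1: μ_1 > μ_2 (two-sample pooled-variance t-test, right-tailed).
s_p² = [(38−1)·0.742² + (26−1)·0.91²]/(38+26−2) = 0.662474
t = (3.79 − 3.26)/√[0.662474·(1/38 + 1/26)] = 2.56
df = n₁ + n₂ − 2 = 62
p-value = P(T ≥ 2.56) ≈ 0.0065
Since p ≈ 0.0065 < α = 0.05, reject H0; the evidence is statistically significant.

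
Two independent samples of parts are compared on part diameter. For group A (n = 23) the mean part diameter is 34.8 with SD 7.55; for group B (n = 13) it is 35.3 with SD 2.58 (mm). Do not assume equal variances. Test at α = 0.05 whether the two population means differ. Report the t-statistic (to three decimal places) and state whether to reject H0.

t = -0.289; fail to reject H0

Let group 1 = group A, group 2 = group B. H0: μ_1 = μ_2; H1: μ_1 ≠ μ_2 (Welch's two-sample t-test, two-sided).
t = (x̄_1 − x̄_2)/√(s_1²/n_1 + s_2²/n_2) = (34.8 − 35.3)/√(7.55²/23 + 2.58²/13) = -0.289
Welch–Satterthwaite df ≈ 29.70
Two-sided p-value ≈ 0.774
Since p ≈ 0.774 > α = 0.05, fail to reject H0; the evidence is not statistically significant.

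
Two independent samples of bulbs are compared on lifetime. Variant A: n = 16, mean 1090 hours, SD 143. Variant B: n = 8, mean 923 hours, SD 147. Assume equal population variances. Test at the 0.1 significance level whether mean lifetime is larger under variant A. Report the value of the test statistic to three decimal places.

Let group 1 = variant A, group 2 = variant B. H0: μ_1 = μ_2; H1: μ_1 > μ_2 (two-sample pooled-variance t-test, right-tailed).
s_p² = [(16−1)·143² + (8−1)·147²]/(16+8−2) = 20818.1
t = (1090 − 923)/√[20818.1·(1/16 + 1/8)] = 2.673
df = n₁ + n₂ − 2 = 22
p-value = P(T ≥ 2.673) ≈ 0.0069
Since p ≈ 0.0069 < α = 0.1, reject H0; the evidence is statistically significant.

2.673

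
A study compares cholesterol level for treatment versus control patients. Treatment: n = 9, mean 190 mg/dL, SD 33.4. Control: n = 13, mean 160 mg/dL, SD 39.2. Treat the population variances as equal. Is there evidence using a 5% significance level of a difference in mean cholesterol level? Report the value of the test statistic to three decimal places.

1.870

Let group 1 = treatment, group 2 = control. H0: μ_1 = μ_2; H1: μ_1 ≠ μ_2 (two-sample pooled-variance t-test, two-sided).
s_p² = [(9−1)·33.4² + (13−1)·39.2²]/(9+13−2) = 1368.21
t = (190 − 160)/√[1368.21·(1/9 + 1/13)] = 1.870
df = n₁ + n₂ − 2 = 20
Two-sided p-value ≈ 0.076
Since p ≈ 0.076 > α = 0.05, fail to reject H0; the evidence is not statistically significant.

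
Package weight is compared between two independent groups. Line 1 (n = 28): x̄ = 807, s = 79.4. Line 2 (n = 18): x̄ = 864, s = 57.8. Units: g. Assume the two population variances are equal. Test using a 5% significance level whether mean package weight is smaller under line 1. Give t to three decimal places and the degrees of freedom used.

Let group 1 = line 1, group 2 = line 2. H0: μ_1 = μ_2; H1: μ_1 < μ_2 (two-sample pooled-variance t-test, left-tailed).
s_p² = [(28−1)·79.4² + (18−1)·57.8²]/(28+18−2) = 5159.36
t = (807 − 864)/√[5159.36·(1/28 + 1/18)] = -2.627
df = n₁ + n₂ − 2 = 44
p-value = P(T ≤ -2.627) ≈ 0.0059
Since p ≈ 0.0059 < α = 0.05, reject H0; the evidence is statistically significant.

t = -2.627, df = 44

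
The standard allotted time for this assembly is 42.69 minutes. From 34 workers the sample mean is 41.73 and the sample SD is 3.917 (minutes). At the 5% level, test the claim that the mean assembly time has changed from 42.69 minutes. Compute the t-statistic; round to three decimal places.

-1.429

H0: μ = 42.69; H1: μ ≠ 42.69 (one-sample t-test, two-sided).
t = (x̄ − μ₀)/(s/√n) = (41.73 − 42.69)/(3.917/√34) = -1.429
df = n − 1 = 33
Two-sided p-value ≈ 0.1624
Since p ≈ 0.1624 > α = 0.05, fail to reject H0; the evidence is not statistically significant.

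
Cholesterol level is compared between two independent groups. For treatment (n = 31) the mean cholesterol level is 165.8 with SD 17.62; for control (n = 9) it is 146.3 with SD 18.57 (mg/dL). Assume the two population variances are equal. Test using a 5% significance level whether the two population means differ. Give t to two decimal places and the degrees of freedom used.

t = 2.89, df = 38

Let group 1 = treatment, group 2 = control. H0: μ_1 = μ_2; H1: μ_1 ≠ μ_2 (two-sample pooled-variance t-test, two-sided).
s_p² = [(31−1)·17.62² + (9−1)·18.57²]/(31+9−2) = 317.702
t = (165.8 − 146.3)/√[317.702·(1/31 + 1/9)] = 2.89
df = n₁ + n₂ − 2 = 38
Two-sided p-value ≈ 0.006
Since p ≈ 0.006 < α = 0.05, reject H0; the data support H1.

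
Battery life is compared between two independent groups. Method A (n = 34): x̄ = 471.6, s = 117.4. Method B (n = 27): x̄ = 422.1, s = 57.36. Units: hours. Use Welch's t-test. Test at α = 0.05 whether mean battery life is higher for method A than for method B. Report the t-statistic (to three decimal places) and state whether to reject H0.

Let group 1 = method A, group 2 = method B. H0: μ_1 = μ_2; H1: μ_1 > μ_2 (Welch's two-sample t-test, right-tailed).
t = (x̄_1 − x̄_2)/√(s_1²/n_1 + s_2²/n_2) = (471.6 − 422.1)/√(117.4²/34 + 57.36²/27) = 2.156
Welch–Satterthwaite df ≈ 50.08
p-value = P(T ≥ 2.156) ≈ 0.018
Since p ≈ 0.018 < α = 0.05, reject H0; the data support H1.

t = 2.156; reject H0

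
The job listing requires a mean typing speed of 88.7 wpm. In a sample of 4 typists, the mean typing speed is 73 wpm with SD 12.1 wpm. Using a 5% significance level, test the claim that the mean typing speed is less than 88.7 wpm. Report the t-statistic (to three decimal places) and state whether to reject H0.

t = -2.595; reject H0

H0: μ = 88.7; H1: μ < 88.7 (one-sample t-test, left-tailed).
t = (x̄ − μ₀)/(s/√n) = (73 − 88.7)/(12.1/√4) = -2.595
df = n − 1 = 3
p-value = P(T ≤ -2.595) ≈ 0.0404
Since p ≈ 0.0404 < α = 0.05, reject H0; the data support H1.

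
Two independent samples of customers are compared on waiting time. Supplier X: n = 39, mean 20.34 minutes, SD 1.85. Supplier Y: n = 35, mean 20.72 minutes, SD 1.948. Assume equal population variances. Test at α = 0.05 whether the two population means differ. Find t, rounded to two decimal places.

Let group 1 = supplier X, group 2 = supplier Y. H0: μ_1 = μ_2; H1: μ_1 ≠ μ_2 (two-sample pooled-variance t-test, two-sided).
s_p² = [(39−1)·1.85² + (35−1)·1.948²]/(39+35−2) = 3.59826
t = (20.34 − 20.72)/√[3.59826·(1/39 + 1/35)] = -0.86
df = n₁ + n₂ − 2 = 72
Two-sided p-value ≈ 0.392
Since p ≈ 0.392 > α = 0.05, fail to reject H0; the evidence is not statistically significant.

-0.86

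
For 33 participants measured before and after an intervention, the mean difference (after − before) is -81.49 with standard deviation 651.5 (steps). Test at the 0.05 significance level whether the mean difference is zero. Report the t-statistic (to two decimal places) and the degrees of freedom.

t = -0.72, df = 32

H0: μ_d = 0; H1: μ_d ≠ 0 (paired t-test on the differences, two-sided).
t = d̄/(s_d/√n) = -81.49/(651.5/√33) = -0.72
df = n − 1 = 32
Two-sided p-value ≈ 0.4776
Since p ≈ 0.4776 > α = 0.05, fail to reject H0; the data do not provide sufficient evidence against H0.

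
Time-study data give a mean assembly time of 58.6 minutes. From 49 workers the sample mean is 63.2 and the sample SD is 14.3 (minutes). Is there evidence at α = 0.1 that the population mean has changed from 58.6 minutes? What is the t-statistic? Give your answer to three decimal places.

2.252

H0: μ = 58.6; H1: μ ≠ 58.6 (one-sample t-test, two-sided).
t = (x̄ − μ₀)/(s/√n) = (63.2 − 58.6)/(14.3/√49) = 2.252
df = n − 1 = 48
Two-sided p-value ≈ 0.0290
Since p ≈ 0.0290 < α = 0.1, reject H0; the data support H1.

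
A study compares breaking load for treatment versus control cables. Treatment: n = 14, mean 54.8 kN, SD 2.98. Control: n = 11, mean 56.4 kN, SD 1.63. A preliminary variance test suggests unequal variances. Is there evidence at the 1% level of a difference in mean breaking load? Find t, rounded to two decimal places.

Let group 1 = treatment, group 2 = control. H0: μ_1 = μ_2; H1: μ_1 ≠ μ_2 (Welch's two-sample t-test, two-sided).
t = (x̄_1 − x̄_2)/√(s_1²/n_1 + s_2²/n_2) = (54.8 − 56.4)/√(2.98²/14 + 1.63²/11) = -1.71
Welch–Satterthwaite df ≈ 20.85
Two-sided p-value ≈ 0.102
Since p ≈ 0.102 > α = 0.01, fail to reject H0; the evidence is not statistically significant.

-1.71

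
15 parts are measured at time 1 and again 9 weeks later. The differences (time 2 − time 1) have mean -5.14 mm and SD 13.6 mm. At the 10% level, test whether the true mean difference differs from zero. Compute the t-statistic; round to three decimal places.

-1.464

H0: μ_d = 0; H1: μ_d ≠ 0 (paired t-test on the differences, two-sided).
t = d̄/(s_d/√n) = -5.14/(13.6/√15) = -1.464
df = n − 1 = 14
Two-sided p-value ≈ 0.1653
Since p ≈ 0.1653 > α = 0.1, fail to reject H0; the data do not provide sufficient evidence against H0.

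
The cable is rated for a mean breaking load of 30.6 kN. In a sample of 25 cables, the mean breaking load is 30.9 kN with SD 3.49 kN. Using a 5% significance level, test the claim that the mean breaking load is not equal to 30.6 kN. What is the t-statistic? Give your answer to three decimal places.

H0: μ = 30.6; H1: μ ≠ 30.6 (one-sample t-test, two-sided).
t = (x̄ − μ₀)/(s/√n) = (30.9 − 30.6)/(3.49/√25) = 0.430
df = n − 1 = 24
Two-sided p-value ≈ 0.671
Since p ≈ 0.671 > α = 0.05, fail to reject H0; the evidence is not statistically significant.

0.430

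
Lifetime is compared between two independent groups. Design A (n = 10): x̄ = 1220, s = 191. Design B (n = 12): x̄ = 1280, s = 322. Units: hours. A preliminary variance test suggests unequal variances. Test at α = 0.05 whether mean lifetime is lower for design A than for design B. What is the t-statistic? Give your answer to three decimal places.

Let group 1 = design A, group 2 = design B. H0: μ_1 = μ_2; H1: μ_1 < μ_2 (Welch's two-sample t-test, left-tailed).
t = (x̄_1 − x̄_2)/√(s_1²/n_1 + s_2²/n_2) = (1220 − 1280)/√(191²/10 + 322²/12) = -0.541
Welch–Satterthwaite df ≈ 18.27
p-value = P(T ≤ -0.541) ≈ 0.2974
Since p ≈ 0.2974 > α = 0.05, fail to reject H0; the evidence is not statistically significant.

-0.541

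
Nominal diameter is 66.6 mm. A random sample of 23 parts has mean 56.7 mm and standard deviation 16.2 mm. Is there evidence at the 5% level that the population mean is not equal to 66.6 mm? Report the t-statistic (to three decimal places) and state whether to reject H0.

H0: μ = 66.6; H1: μ ≠ 66.6 (one-sample t-test, two-sided).
t = (x̄ − μ₀)/(s/√n) = (56.7 − 66.6)/(16.2/√23) = -2.931
df = n − 1 = 22
Two-sided p-value ≈ 0.008
Since p ≈ 0.008 < α = 0.05, reject H0; the evidence is statistically significant.

t = -2.931; reject H0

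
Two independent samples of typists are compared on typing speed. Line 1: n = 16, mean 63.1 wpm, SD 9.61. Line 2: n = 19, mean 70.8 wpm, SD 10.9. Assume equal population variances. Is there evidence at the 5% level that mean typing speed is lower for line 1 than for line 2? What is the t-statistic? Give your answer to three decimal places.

-2.196

Let group 1 = line 1, group 2 = line 2. H0: μ_1 = μ_2; H1: μ_1 < μ_2 (two-sample pooled-variance t-test, left-tailed).
s_p² = [(16−1)·9.61² + (19−1)·10.9²]/(16+19−2) = 106.784
t = (63.1 − 70.8)/√[106.784·(1/16 + 1/19)] = -2.196
df = n₁ + n₂ − 2 = 33
p-value = P(T ≤ -2.196) ≈ 0.018
Since p ≈ 0.018 < α = 0.05, reject H0; the evidence is statistically significant.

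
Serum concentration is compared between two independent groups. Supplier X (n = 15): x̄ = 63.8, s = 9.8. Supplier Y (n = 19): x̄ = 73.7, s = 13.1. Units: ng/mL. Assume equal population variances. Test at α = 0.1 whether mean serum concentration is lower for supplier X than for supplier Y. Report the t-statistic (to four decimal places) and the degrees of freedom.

t = -2.4351, df = 32

Let group 1 = supplier X, group 2 = supplier Y. H0: μ_1 = μ_2; H1: μ_1 < μ_2 (two-sample pooled-variance t-test, left-tailed).
s_p² = [(15−1)·9.8² + (19−1)·13.1²]/(15+19−2) = 138.548
t = (63.8 − 73.7)/√[138.548·(1/15 + 1/19)] = -2.4351
df = n₁ + n₂ − 2 = 32
p-value = P(T ≤ -2.4351) ≈ 0.010
Since p ≈ 0.010 < α = 0.1, reject H0; the evidence is statistically significant.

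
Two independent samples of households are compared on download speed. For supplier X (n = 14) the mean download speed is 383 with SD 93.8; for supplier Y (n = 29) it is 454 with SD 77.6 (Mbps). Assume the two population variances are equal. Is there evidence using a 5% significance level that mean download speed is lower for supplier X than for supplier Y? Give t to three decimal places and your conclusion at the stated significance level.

t = -2.626; reject H0

Let group 1 = supplier X, group 2 = supplier Y. H0: μ_1 = μ_2; H1: μ_1 < μ_2 (two-sample pooled-variance t-test, left-tailed).
s_p² = [(14−1)·93.8² + (29−1)·77.6²]/(14+29−2) = 6902.17
t = (383 − 454)/√[6902.17·(1/14 + 1/29)] = -2.626
df = n₁ + n₂ − 2 = 41
p-value = P(T ≤ -2.626) ≈ 0.006
Since p ≈ 0.006 < α = 0.05, reject H0; the data support H1.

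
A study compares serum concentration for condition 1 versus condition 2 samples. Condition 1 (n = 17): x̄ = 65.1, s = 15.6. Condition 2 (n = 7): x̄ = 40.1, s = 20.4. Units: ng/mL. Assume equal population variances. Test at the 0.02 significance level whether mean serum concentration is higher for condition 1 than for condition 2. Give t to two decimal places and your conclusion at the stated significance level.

Let group 1 = condition 1, group 2 = condition 2. H0: μ_1 = μ_2; H1: μ_1 > μ_2 (two-sample pooled-variance t-test, right-tailed).
s_p² = [(17−1)·15.6² + (7−1)·20.4²]/(17+7−2) = 290.487
t = (65.1 − 40.1)/√[290.487·(1/17 + 1/7)] = 3.27
df = n₁ + n₂ − 2 = 22
p-value = P(T ≥ 3.27) ≈ 0.002
Since p ≈ 0.002 < α = 0.02, reject H0; the data support H1.

t = 3.27; reject H0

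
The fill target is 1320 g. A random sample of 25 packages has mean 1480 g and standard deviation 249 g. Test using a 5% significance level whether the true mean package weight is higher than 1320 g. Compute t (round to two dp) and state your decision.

t = 3.21; reject H0

H0: μ = 1320; H1: μ > 1320 (one-sample t-test, right-tailed).
t = (x̄ − μ₀)/(s/√n) = (1480 − 1320)/(249/√25) = 3.21
df = n − 1 = 24
p-value = P(T ≥ 3.21) ≈ 0.002
Since p ≈ 0.002 < α = 0.05, reject H0; the data support H1.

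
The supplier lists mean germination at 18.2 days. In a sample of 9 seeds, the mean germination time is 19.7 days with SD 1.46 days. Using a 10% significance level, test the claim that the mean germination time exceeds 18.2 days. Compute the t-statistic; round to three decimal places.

3.082

H0: μ = 18.2; H1: μ > 18.2 (one-sample t-test, right-tailed).
t = (x̄ − μ₀)/(s/√n) = (19.7 − 18.2)/(1.46/√9) = 3.082
df = n − 1 = 8
p-value = P(T ≥ 3.082) ≈ 0.0075
Since p ≈ 0.0075 < α = 0.1, reject H0; the data support H1.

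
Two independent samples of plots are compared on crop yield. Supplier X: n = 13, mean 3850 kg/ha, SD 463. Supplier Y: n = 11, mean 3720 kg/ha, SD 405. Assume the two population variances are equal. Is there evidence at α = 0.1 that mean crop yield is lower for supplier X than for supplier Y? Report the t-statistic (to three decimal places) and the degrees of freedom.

Let group 1 = supplier X, group 2 = supplier Y. H0: μ_1 = μ_2; H1: μ_1 < μ_2 (two-sample pooled-variance t-test, left-tailed).
s_p² = [(13−1)·463² + (11−1)·405²]/(13+11−2) = 191485
t = (3850 − 3720)/√[191485·(1/13 + 1/11)] = 0.725
df = n₁ + n₂ − 2 = 22
p-value = P(T ≤ 0.725) ≈ 0.7620
Since p ≈ 0.7620 > α = 0.1, fail to reject H0; the evidence is not statistically significant.

t = 0.725, df = 22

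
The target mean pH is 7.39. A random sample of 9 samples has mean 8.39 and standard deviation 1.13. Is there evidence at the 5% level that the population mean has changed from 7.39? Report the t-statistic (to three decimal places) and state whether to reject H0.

H0: μ = 7.39; H1: μ ≠ 7.39 (one-sample t-test, two-sided).
t = (x̄ − μ₀)/(s/√n) = (8.39 − 7.39)/(1.13/√9) = 2.655
df = n − 1 = 8
Two-sided p-value ≈ 0.029
Since p ≈ 0.029 < α = 0.05, reject H0; the evidence is statistically significant.

t = 2.655; reject H0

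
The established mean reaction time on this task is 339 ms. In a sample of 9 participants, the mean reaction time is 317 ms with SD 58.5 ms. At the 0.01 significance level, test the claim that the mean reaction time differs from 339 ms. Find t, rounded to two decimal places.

-1.13

H0: μ = 339; H1: μ ≠ 339 (one-sample t-test, two-sided).
t = (x̄ − μ₀)/(s/√n) = (317 − 339)/(58.5/√9) = -1.13
df = n − 1 = 8
Two-sided p-value ≈ 0.292
Since p ≈ 0.292 > α = 0.01, fail to reject H0; the evidence is not statistically significant.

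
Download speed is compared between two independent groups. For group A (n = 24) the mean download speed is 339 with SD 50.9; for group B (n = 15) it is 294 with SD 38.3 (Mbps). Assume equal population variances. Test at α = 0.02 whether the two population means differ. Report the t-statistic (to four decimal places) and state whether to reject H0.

Let group 1 = group A, group 2 = group B. H0: μ_1 = μ_2; H1: μ_1 ≠ μ_2 (two-sample pooled-variance t-test, two-sided).
s_p² = [(24−1)·50.9² + (15−1)·38.3²]/(24+15−2) = 2165.54
t = (339 − 294)/√[2165.54·(1/24 + 1/15)] = 2.9380
df = n₁ + n₂ − 2 = 37
Two-sided p-value ≈ 0.006
Since p ≈ 0.006 < α = 0.02, reject H0; the data support H1.

t = 2.9380; reject H0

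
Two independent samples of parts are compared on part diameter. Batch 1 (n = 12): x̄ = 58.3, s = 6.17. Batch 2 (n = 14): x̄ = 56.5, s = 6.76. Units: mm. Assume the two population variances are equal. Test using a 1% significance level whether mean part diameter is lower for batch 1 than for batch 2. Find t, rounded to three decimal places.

0.704

Let group 1 = batch 1, group 2 = batch 2. H0: μ_1 = μ_2; H1: μ_1 < μ_2 (two-sample pooled-variance t-test, left-tailed).
s_p² = [(12−1)·6.17² + (14−1)·6.76²]/(12+14−2) = 42.2011
t = (58.3 − 56.5)/√[42.2011·(1/12 + 1/14)] = 0.704
df = n₁ + n₂ − 2 = 24
p-value = P(T ≤ 0.704) ≈ 0.756
Since p ≈ 0.756 > α = 0.01, fail to reject H0; the evidence is not statistically significant.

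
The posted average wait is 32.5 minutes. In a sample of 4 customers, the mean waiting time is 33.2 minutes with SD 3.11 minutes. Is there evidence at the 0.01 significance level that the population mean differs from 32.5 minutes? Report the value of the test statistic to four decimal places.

0.4502

H0: μ = 32.5; H1: μ ≠ 32.5 (one-sample t-test, two-sided).
t = (x̄ − μ₀)/(s/√n) = (33.2 − 32.5)/(3.11/√4) = 0.4502
df = n − 1 = 3
Two-sided p-value ≈ 0.6831
Since p ≈ 0.6831 > α = 0.01, fail to reject H0; the data do not provide sufficient evidence against H0.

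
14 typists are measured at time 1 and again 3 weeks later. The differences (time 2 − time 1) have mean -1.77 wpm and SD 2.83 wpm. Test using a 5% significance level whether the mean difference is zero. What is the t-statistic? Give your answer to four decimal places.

H0: μ_d = 0; H1: μ_d ≠ 0 (paired t-test on the differences, two-sided).
t = d̄/(s_d/√n) = -1.77/(2.83/√14) = -2.3402
df = n − 1 = 13
Two-sided p-value ≈ 0.0359
Since p ≈ 0.0359 < α = 0.05, reject H0; the data support H1.

-2.3402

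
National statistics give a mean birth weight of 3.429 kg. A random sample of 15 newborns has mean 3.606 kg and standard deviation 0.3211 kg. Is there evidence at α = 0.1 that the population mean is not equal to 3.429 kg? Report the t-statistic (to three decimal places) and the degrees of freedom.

t = 2.135, df = 14

H0: μ = 3.429; H1: μ ≠ 3.429 (one-sample t-test, two-sided).
t = (x̄ − μ₀)/(s/√n) = (3.606 − 3.429)/(0.3211/√15) = 2.135
df = n − 1 = 14
Two-sided p-value ≈ 0.051
Since p ≈ 0.051 < α = 0.1, reject H0; the data support H1.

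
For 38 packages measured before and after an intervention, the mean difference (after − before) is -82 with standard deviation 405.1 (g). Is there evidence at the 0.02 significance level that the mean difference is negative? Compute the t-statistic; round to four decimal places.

H0: μ_d = 0; H1: μ_d < 0 (paired t-test on the differences, left-tailed).
t = d̄/(s_d/√n) = -82/(405.1/√38) = -1.2478
df = n − 1 = 37
p-value = P(T ≤ -1.2478) ≈ 0.110
Since p ≈ 0.110 > α = 0.02, fail to reject H0; the data do not provide sufficient evidence against H0.

-1.2478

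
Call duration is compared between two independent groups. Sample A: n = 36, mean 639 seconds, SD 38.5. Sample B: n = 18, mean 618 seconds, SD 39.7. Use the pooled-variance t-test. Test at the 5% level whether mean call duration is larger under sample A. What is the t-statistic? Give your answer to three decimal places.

Let group 1 = sample A, group 2 = sample B. H0: μ_1 = μ_2; H1: μ_1 > μ_2 (two-sample pooled-variance t-test, right-tailed).
s_p² = [(36−1)·38.5² + (18−1)·39.7²]/(36+18−2) = 1512.93
t = (639 − 618)/√[1512.93·(1/36 + 1/18)] = 1.870
df = n₁ + n₂ − 2 = 52
p-value = P(T ≥ 1.870) ≈ 0.0335
Since p ≈ 0.0335 < α = 0.05, reject H0; the data support H1.

1.870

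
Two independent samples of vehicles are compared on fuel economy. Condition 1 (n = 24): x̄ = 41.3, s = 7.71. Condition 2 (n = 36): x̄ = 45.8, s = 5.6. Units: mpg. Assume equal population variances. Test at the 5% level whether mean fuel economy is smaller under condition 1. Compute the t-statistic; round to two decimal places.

-2.62

Let group 1 = condition 1, group 2 = condition 2. H0: μ_1 = μ_2; H1: μ_1 < μ_2 (two-sample pooled-variance t-test, left-tailed).
s_p² = [(24−1)·7.71² + (36−1)·5.6²]/(24+36−2) = 42.4968
t = (41.3 − 45.8)/√[42.4968·(1/24 + 1/36)] = -2.62
df = n₁ + n₂ − 2 = 58
p-value = P(T ≤ -2.62) ≈ 0.0056
Since p ≈ 0.0056 < α = 0.05, reject H0; the evidence is statistically significant.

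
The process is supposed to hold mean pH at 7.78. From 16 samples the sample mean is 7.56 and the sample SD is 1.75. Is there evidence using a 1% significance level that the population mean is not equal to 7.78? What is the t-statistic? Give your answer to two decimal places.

H0: μ = 7.78; H1: μ ≠ 7.78 (one-sample t-test, two-sided).
t = (x̄ − μ₀)/(s/√n) = (7.56 − 7.78)/(1.75/√16) = -0.50
df = n − 1 = 15
Two-sided p-value ≈ 0.622
Since p ≈ 0.622 > α = 0.01, fail to reject H0; the evidence is not statistically significant.

-0.50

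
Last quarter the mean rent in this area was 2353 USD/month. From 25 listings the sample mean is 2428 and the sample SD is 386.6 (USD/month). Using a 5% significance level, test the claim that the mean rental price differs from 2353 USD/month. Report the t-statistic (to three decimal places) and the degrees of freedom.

t = 0.970, df = 24

H0: μ = 2353; H1: μ ≠ 2353 (one-sample t-test, two-sided).
t = (x̄ − μ₀)/(s/√n) = (2428 − 2353)/(386.6/√25) = 0.970
df = n − 1 = 24
Two-sided p-value ≈ 0.342
Since p ≈ 0.342 > α = 0.05, fail to reject H0; the data do not provide sufficient evidence against H0.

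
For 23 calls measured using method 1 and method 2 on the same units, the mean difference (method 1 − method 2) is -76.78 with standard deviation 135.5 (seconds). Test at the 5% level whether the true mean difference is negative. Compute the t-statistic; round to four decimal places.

H0: μ_d = 0; H1: μ_d < 0 (paired t-test on the differences, left-tailed).
t = d̄/(s_d/√n) = -76.78/(135.5/√23) = -2.7175
df = n − 1 = 22
p-value = P(T ≤ -2.7175) ≈ 0.0063
Since p ≈ 0.0063 < α = 0.05, reject H0; the evidence is statistically significant.

-2.7175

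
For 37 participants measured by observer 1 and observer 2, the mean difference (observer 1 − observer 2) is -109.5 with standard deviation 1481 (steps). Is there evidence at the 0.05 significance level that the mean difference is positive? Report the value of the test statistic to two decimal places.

-0.45

H0: μ_d = 0; H1: μ_d > 0 (paired t-test on the differences, right-tailed).
t = d̄/(s_d/√n) = -109.5/(1481/√37) = -0.45
df = n − 1 = 36
p-value = P(T ≥ -0.45) ≈ 0.672
Since p ≈ 0.672 > α = 0.05, fail to reject H0; the evidence is not statistically significant.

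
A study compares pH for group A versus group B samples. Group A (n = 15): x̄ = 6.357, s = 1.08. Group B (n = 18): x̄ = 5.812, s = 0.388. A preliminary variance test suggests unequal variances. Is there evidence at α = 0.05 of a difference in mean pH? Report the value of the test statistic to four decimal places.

Let group 1 = group A, group 2 = group B. H0: μ_1 = μ_2; H1: μ_1 ≠ μ_2 (Welch's two-sample t-test, two-sided).
t = (x̄_1 − x̄_2)/√(s_1²/n_1 + s_2²/n_2) = (6.357 − 5.812)/√(1.08²/15 + 0.388²/18) = 1.8571
Welch–Satterthwaite df ≈ 17.01
Two-sided p-value ≈ 0.081
Since p ≈ 0.081 > α = 0.05, fail to reject H0; the evidence is not statistically significant.

1.8571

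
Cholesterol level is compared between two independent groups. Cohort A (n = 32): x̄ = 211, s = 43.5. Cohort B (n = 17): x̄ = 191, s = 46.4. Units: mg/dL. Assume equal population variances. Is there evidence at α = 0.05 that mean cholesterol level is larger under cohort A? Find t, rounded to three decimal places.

1.497

Let group 1 = cohort A, group 2 = cohort B. H0: μ_1 = μ_2; H1: μ_1 > μ_2 (two-sample pooled-variance t-test, right-tailed).
s_p² = [(32−1)·43.5² + (17−1)·46.4²]/(32+17−2) = 1981
t = (211 − 191)/√[1981·(1/32 + 1/17)] = 1.497
df = n₁ + n₂ − 2 = 47
p-value = P(T ≥ 1.497) ≈ 0.0705
Since p ≈ 0.0705 > α = 0.05, fail to reject H0; the data do not provide sufficient evidence against H0.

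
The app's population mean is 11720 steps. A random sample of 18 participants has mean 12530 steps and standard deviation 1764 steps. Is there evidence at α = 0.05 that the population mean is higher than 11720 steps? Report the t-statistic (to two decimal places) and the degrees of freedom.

t = 1.95, df = 17

H0: μ = 11720; H1: μ > 11720 (one-sample t-test, right-tailed).
t = (x̄ − μ₀)/(s/√n) = (12530 − 11720)/(1764/√18) = 1.95
df = n − 1 = 17
p-value = P(T ≥ 1.95) ≈ 0.0341
Since p ≈ 0.0341 < α = 0.05, reject H0; the data support H1.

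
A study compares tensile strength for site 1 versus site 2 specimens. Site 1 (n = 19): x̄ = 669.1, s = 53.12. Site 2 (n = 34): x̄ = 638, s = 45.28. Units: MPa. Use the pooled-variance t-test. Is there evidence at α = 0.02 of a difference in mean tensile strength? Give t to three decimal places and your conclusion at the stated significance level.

Let group 1 = site 1, group 2 = site 2. H0: μ_1 = μ_2; H1: μ_1 ≠ μ_2 (two-sample pooled-variance t-test, two-sided).
s_p² = [(19−1)·53.12² + (34−1)·45.28²]/(19+34−2) = 2322.56
t = (669.1 − 638)/√[2322.56·(1/19 + 1/34)] = 2.253
df = n₁ + n₂ − 2 = 51
Two-sided p-value ≈ 0.029
Since p ≈ 0.029 > α = 0.02, fail to reject H0; the evidence is not statistically significant.

t = 2.253; fail to reject H0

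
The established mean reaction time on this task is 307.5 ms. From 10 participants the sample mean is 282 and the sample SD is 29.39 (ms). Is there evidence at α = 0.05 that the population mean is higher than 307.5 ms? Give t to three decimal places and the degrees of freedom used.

H0: μ = 307.5; H1: μ > 307.5 (one-sample t-test, right-tailed).
t = (x̄ − μ₀)/(s/√n) = (282 − 307.5)/(29.39/√10) = -2.744
df = n − 1 = 9
p-value = P(T ≥ -2.744) ≈ 0.9886
Since p ≈ 0.9886 > α = 0.05, fail to reject H0; the data do not provide sufficient evidence against H0.

t = -2.744, df = 9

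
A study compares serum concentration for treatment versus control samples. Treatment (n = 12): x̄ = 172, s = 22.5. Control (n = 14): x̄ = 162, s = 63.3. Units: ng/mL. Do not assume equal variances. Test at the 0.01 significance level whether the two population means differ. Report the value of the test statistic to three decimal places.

0.552

Let group 1 = treatment, group 2 = control. H0: μ_1 = μ_2; H1: μ_1 ≠ μ_2 (Welch's two-sample t-test, two-sided).
t = (x̄_1 − x̄_2)/√(s_1²/n_1 + s_2²/n_2) = (172 − 162)/√(22.5²/12 + 63.3²/14) = 0.552
Welch–Satterthwaite df ≈ 16.69
Two-sided p-value ≈ 0.5884
Since p ≈ 0.5884 > α = 0.01, fail to reject H0; the data do not provide sufficient evidence against H0.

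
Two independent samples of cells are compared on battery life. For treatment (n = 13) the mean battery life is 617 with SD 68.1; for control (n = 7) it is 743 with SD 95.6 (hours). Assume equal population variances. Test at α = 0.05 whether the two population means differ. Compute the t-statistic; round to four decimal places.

Let group 1 = treatment, group 2 = control. H0: μ_1 = μ_2; H1: μ_1 ≠ μ_2 (two-sample pooled-variance t-test, two-sided).
s_p² = [(13−1)·68.1² + (7−1)·95.6²]/(13+7−2) = 6138.19
t = (617 − 743)/√[6138.19·(1/13 + 1/7)] = -3.4305
df = n₁ + n₂ − 2 = 18
Two-sided p-value ≈ 0.0030
Since p ≈ 0.0030 < α = 0.05, reject H0; the data support H1.

-3.4305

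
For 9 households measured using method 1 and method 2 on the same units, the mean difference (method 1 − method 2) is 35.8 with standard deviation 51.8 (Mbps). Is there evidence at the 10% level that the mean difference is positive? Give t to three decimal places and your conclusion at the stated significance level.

t = 2.073; reject H0

H0: μ_d = 0; H1: μ_d > 0 (paired t-test on the differences, right-tailed).
t = d̄/(s_d/√n) = 35.8/(51.8/√9) = 2.073
df = n − 1 = 8
p-value = P(T ≥ 2.073) ≈ 0.0359
Since p ≈ 0.0359 < α = 0.1, reject H0; the data support H1.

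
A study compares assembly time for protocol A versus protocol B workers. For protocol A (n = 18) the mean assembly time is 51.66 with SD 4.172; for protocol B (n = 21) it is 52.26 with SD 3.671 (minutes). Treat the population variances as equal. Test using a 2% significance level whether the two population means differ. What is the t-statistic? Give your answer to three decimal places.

-0.478

Let group 1 = protocol A, group 2 = protocol B. H0: μ_1 = μ_2; H1: μ_1 ≠ μ_2 (two-sample pooled-variance t-test, two-sided).
s_p² = [(18−1)·4.172² + (21−1)·3.671²]/(18+21−2) = 15.2816
t = (51.66 − 52.26)/√[15.2816·(1/18 + 1/21)] = -0.478
df = n₁ + n₂ − 2 = 37
Two-sided p-value ≈ 0.6356
Since p ≈ 0.6356 > α = 0.02, fail to reject H0; the data do not provide sufficient evidence against H0.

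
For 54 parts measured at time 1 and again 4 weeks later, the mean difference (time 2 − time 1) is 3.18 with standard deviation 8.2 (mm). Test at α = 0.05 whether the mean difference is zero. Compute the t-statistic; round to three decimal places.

2.850

H0: μ_d = 0; H1: μ_d ≠ 0 (paired t-test on the differences, two-sided).
t = d̄/(s_d/√n) = 3.18/(8.2/√54) = 2.850
df = n − 1 = 53
Two-sided p-value ≈ 0.0062
Since p ≈ 0.0062 < α = 0.05, reject H0; the data support H1.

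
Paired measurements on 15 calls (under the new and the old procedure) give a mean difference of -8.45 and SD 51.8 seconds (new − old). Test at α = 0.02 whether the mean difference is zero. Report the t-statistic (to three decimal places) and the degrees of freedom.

t = -0.632, df = 14

H0: μ_d = 0; H1: μ_d ≠ 0 (paired t-test on the differences, two-sided).
t = d̄/(s_d/√n) = -8.45/(51.8/√15) = -0.632
df = n − 1 = 14
Two-sided p-value ≈ 0.538
Since p ≈ 0.538 > α = 0.02, fail to reject H0; the evidence is not statistically significant.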